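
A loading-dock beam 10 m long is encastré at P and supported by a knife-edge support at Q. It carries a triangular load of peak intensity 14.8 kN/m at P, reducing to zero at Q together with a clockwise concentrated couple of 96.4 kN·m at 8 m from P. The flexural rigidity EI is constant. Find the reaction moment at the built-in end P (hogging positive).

Choose R_Q as the redundant. The primary structure is the cantilever fixed at P.
Deflection at Q on the released cantilever, summing each load's contribution:
  triangular load, peak 14.8 at the fixed end: w₀L⁴/(30EI) = 4933/EI
  clockwise couple 96.4 at a = 8: M₀a(2L − a)/(2EI) = 4627/EI
  δ_0 = 9561/EI
Flexibility coefficient — unit upward force at Q: δ_{QQ} = L³/(3EI) = 333.3/EI.
Compatibility at Q: δ_0 − R_Q·δ_{QQ} = 0, so R_Q = 9561/333.3 = 28.68 kN.
Moment equilibrium about P: M_P = Σ(load moments about P) − R_Q·L = 343.1 − 28.68×10 = 56.25 kN·m.

M_P = 56.25 kN·m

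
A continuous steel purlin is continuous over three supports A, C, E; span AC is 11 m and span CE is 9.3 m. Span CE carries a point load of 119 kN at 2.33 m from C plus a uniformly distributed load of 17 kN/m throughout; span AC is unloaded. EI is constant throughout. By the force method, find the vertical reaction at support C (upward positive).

R_C = 201.5 kN

Take M_C as the redundant. Released structure: two simple spans AC and CE with a hinge at C.
Rotations at C on the released spans (each span's end-slope, ×1/EI):
  span CE: point load 119 at a = 2.33: Pab(L + b)/(6LEI) = 563.5/EI
  span CE: UDL 17: wL³/(24EI) = 569.8/EI
  relative rotation θ_0 = (0 + 1133)/EI = 1133/EI
A unit hogging moment at C produces rotation L₁/(3EI) + L₂/(3EI) = 6.767/EI.
Slope continuity at C: θ_0 = M_C·6.767/EI, so M_C = 1133/6.767 = 167.5 kN·m (hogging).
Span AC, ΣM about A with M_C applied at C: R_C^{AC}·11 = 0 + 167.5, so R_C^{AC} = 15.22 kN and R_A = 0 − 15.22 = -15.22 kN.
Span CE, ΣM about E: R_C^{CE}·9.3 = 1565 + 167.5, so R_C^{CE} = 186.2 kN and R_E = 277.1 − 186.2 = 90.86 kN.
R_C = 15.22 + 186.2 = 201.5 kN.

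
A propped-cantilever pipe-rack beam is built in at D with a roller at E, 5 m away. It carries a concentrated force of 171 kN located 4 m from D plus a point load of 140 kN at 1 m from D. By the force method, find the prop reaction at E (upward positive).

Choose R_E as the redundant. The primary structure is the cantilever fixed at D.
Downward deflection at the released point E due to the loads:
  point load 171 at a = 4: Pa²(3L − a)/(6EI) = 5016/EI
  point load 140 at a = 1: Pa²(3L − a)/(6EI) = 326.7/EI
  δ_0 = 5343/EI
Tip deflection under a unit load at E: L³/(3EI) = 41.67/EI.
The prop prevents deflection at E: R_E = δ_0/δ_{EE} = 5343/41.67 = 128.2 kN.

R_E = 128.2 kN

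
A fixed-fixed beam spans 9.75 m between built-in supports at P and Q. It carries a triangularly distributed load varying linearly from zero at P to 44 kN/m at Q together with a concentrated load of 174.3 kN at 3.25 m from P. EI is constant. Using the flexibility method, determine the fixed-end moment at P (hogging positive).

Release both end moments; the primary structure is a simply-supported span PQ with redundants M_P and M_Q.
Simple-span end rotations at P and Q under the given loads:
  at P: triangular load, peak 44: 7w₀L³/(360EI) = 793/EI
  at Q: triangular load, peak 44: w₀L³/(45EI) = 906.3/EI
  at P: point load 174.3 at a = 3.25: Pab(L + b)/(6LEI) = 1023/EI
  at Q: point load 174.3 at a = 3.25: Pab(L + a)/(6LEI) = 818.2/EI
  θ_P0 = 1816/EI,  θ_Q0 = 1725/EI
Flexibility coefficients: a unit moment at one end gives L/(3EI) there and L/(6EI) at the far end, so f₁₁ = f₂₂ = 3.25/EI and f₁₂ = f₂₁ = 1.625/EI.
Compatibility — zero rotation at each built-in end:
  3.25 M_P + 1.625 M_Q = 1816
  1.625 M_P + 3.25 M_Q = 1725
Solving the pair gives M_P = 391.2 kN·m and M_Q = 335 kN·m (hogging).

M_P = 391.2 kN·m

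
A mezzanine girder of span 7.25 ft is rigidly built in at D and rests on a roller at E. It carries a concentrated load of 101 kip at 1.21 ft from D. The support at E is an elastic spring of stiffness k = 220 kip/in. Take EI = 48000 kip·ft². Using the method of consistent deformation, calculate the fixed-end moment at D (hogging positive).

M_D = 96.94 kip·ft

Release the roller at E. Primary structure: cantilever fixed at D.
Primary-structure tip deflection at E by superposition:
  point load 101 at a = 1.21: Pa²(3L − a)/(6EI) = 506.2/EI
Tip deflection under a unit load at E: L³/(3EI) = 127/EI.
With EI = 48000 kip·ft²: δ_0 = 0.010546 ft and δ_{EE} = 0.002646 ft/kip.
Compatibility — the spring shortens by R_E/k under the reaction it provides: δ_0 − R_E·δ_{EE} = R_E/k. With 1/k = 1/(220×12) ft/kip = 0.000379 ft/kip, R_E = δ_0 / (δ_{EE} + 1/k) = 0.010546 / (0.002646 + 0.000379) = 3.486 kip.
Moment equilibrium about D: M_D = Σ(load moments about D) − R_E·L = 122.2 − 3.486×7.25 = 96.94 kip·ft.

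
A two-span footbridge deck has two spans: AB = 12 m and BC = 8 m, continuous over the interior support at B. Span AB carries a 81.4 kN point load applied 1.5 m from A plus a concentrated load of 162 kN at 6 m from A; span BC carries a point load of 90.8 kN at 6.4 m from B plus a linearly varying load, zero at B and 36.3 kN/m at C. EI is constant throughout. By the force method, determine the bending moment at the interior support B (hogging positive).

Take M_B as the redundant. Released structure: two simple spans AB and BC with a hinge at B.
Rotations at B on the released spans (each span's end-slope, ×1/EI):
  span AB: point load 81.4 at a = 1.5: Pab(L + a)/(6LEI) = 240.4/EI
  span AB: point load 162 at a = 6: Pab(L + a)/(6LEI) = 1458/EI
  span BC: point load 90.8 at a = 6.4: Pab(L + b)/(6LEI) = 186/EI
  span BC: triangular load, peak 36.3: 7w₀L³/(360EI) = 361.4/EI
  relative rotation θ_0 = (1698 + 547.3)/EI = 2246/EI
A unit hogging moment at B produces rotation L₁/(3EI) + L₂/(3EI) = 6.667/EI.
Compatibility: M_B·(L₁+L₂)/(3EI) = θ_0, giving M_B = 336.9 kN·m (hogging).

M_B = 336.9 kN·m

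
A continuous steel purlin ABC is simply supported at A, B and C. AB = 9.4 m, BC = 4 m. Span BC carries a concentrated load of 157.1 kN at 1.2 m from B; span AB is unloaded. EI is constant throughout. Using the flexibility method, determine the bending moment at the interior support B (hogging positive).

M_B = 33.48 kN·m

Insert a hinge at B; M_B is the redundant, and each span becomes simply supported.
End slopes at the hinge B, treating each span as simply supported:
  span BC: point load 157.1 at a = 1.2: Pab(L + b)/(6LEI) = 149.6/EI
  relative rotation θ_0 = (0 + 149.6)/EI = 149.6/EI
A unit hogging moment at B produces rotation L₁/(3EI) + L₂/(3EI) = 4.467/EI.
Slope continuity at B: θ_0 = M_B·4.467/EI, so M_B = 149.6/4.467 = 33.48 kN·m (hogging).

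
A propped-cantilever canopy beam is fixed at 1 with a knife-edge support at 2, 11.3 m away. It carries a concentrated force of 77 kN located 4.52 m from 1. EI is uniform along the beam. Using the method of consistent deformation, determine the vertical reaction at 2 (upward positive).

R_2 = 16.02 kN

Release the roller at 2. Primary structure: cantilever fixed at 1.
Free-end deflection of the primary structure under the applied loading (downward +):
  point load 77 at a = 4.52: Pa²(3L − a)/(6EI) = 7703/EI
Tip deflection under a unit load at 2: L³/(3EI) = 481/EI.
Compatibility at 2: δ_0 − R_2·δ_{22} = 0, so R_2 = 7703/481 = 16.02 kN.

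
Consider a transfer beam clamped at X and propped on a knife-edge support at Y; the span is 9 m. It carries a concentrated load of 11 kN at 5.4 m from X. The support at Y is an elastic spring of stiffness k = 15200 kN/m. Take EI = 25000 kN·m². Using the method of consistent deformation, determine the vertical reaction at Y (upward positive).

R_Y = 4.72 kN

Remove the prop at Y; the released (primary) structure is a cantilever built in at X.
Primary-structure tip deflection at Y by superposition:
  point load 11 at a = 5.4: Pa²(3L − a)/(6EI) = 1155/EI
Flexibility coefficient — unit upward force at Y: δ_{YY} = L³/(3EI) = 243/EI.
With EI = 25000 kN·m²: δ_0 = 0.046189 m and δ_{YY} = 0.00972 m/kN.
Compatibility — the spring shortens by R_Y/k under the reaction it provides: δ_0 − R_Y·δ_{YY} = R_Y/k. With 1/k = 0.000066 m/kN, R_Y = δ_0 / (δ_{YY} + 1/k) = 0.046189 / (0.00972 + 0.000066) = 4.72 kN.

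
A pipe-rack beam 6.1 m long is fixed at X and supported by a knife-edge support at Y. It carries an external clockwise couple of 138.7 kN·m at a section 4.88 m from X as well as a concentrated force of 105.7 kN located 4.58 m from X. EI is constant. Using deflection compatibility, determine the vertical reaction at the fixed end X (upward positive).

Take the reaction at Y as the redundant and release it; the primary structure is a cantilever fixed at X.
Downward deflection at the released point Y due to the loads:
  clockwise couple 138.7 at a = 4.88: M₀a(2L − a)/(2EI) = 2477/EI
  point load 105.7 at a = 4.58: Pa²(3L − a)/(6EI) = 5070/EI
  δ_0 = 7547/EI
Flexibility coefficient — unit upward force at Y: δ_{YY} = L³/(3EI) = 75.66/EI.
Compatibility at Y: δ_0 − R_Y·δ_{YY} = 0, so R_Y = 7547/75.66 = 99.75 kN.
Vertical equilibrium: R_X = ΣP − R_Y = 105.7 − 99.75 = 5.948 kN.

R_X = 5.948 kN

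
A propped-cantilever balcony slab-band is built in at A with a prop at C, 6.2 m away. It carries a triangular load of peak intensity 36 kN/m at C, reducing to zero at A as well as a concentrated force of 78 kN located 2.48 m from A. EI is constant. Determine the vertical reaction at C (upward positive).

Remove the prop at C; the released (primary) structure is a cantilever built in at A.
Primary-structure tip deflection at C by superposition:
  triangular load, peak 36 at the free end: 11w₀L⁴/(120EI) = 4876/EI
  point load 78 at a = 2.48: Pa²(3L − a)/(6EI) = 1289/EI
  δ_0 = 6165/EI
Flexibility coefficient — unit upward force at C: δ_{CC} = L³/(3EI) = 79.44/EI.
The prop prevents deflection at C: R_C = δ_0/δ_{CC} = 6165/79.44 = 77.6 kN.

R_C = 77.6 kN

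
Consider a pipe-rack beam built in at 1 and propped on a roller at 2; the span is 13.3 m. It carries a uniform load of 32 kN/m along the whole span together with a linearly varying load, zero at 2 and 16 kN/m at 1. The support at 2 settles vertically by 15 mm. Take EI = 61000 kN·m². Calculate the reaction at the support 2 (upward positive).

Remove the prop at 2; the released (primary) structure is a cantilever built in at 1.
Downward deflection at the released point 2 due to the loads:
  UDL 32: wL⁴/(8EI) = 125160/EI
  triangular load, peak 16 at the fixed end: w₀L⁴/(30EI) = 16688/EI
  δ_0 = 141848/EI
Flexibility coefficient — unit upward force at 2: δ_{22} = L³/(3EI) = 784.2/EI.
With EI = 61000 kN·m²: δ_0 = 2.3254 m and δ_{22} = 0.012856 m/kN.
Compatibility — the beam at 2 must follow the support down by 0.015 m: δ_0 − R_2·δ_{22} = 0.015, so R_2 = (2.3254 − 0.015)/0.012856 = 179.7 kN.

R_2 = 179.7 kN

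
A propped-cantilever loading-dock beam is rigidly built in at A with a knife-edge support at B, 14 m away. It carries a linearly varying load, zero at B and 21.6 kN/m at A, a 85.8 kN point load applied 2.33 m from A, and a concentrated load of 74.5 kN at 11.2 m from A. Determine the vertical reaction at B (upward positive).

R_B = 86.06 kN

Take the reaction at B as the redundant and release it; the primary structure is a cantilever fixed at A.
Downward deflection at the released point B due to the loads:
  triangular load, peak 21.6 at the fixed end: w₀L⁴/(30EI) = 27660/EI
  point load 85.8 at a = 2.33: Pa²(3L − a)/(6EI) = 3080/EI
  point load 74.5 at a = 11.2: Pa²(3L − a)/(6EI) = 47972/EI
  δ_0 = 78712/EI
Tip deflection under a unit load at B: L³/(3EI) = 914.7/EI.
Compatibility at B: δ_0 − R_B·δ_{BB} = 0, so R_B = 78712/914.7 = 86.06 kN.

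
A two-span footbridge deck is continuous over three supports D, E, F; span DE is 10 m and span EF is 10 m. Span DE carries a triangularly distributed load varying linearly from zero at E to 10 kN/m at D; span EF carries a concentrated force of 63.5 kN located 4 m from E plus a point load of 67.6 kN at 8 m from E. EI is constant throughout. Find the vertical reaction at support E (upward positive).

Insert a hinge at E; M_E is the redundant, and each span becomes simply supported.
Rotations at E on the released spans (each span's end-slope, ×1/EI):
  span DE: triangular load, peak 10: 7w₀L³/(360EI) = 194.4/EI
  span EF: point load 63.5 at a = 4: Pab(L + b)/(6LEI) = 406.4/EI
  span EF: point load 67.6 at a = 8: Pab(L + b)/(6LEI) = 216.3/EI
  relative rotation θ_0 = (194.4 + 622.7)/EI = 817.2/EI
A unit hogging moment at E produces rotation L₁/(3EI) + L₂/(3EI) = 6.667/EI.
Compatibility: M_E·(L₁+L₂)/(3EI) = θ_0, giving M_E = 122.6 kN·m (hogging).
Span DE, ΣM about D with M_E applied at E: R_E^{DE}·10 = 166.7 + 122.6, so R_E^{DE} = 28.92 kN and R_D = 50 − 28.92 = 21.08 kN.
Span EF, ΣM about F: R_E^{EF}·10 = 516.2 + 122.6, so R_E^{EF} = 63.88 kN and R_F = 131.1 − 63.88 = 67.22 kN.
R_E = 28.92 + 63.88 = 92.8 kN.

R_E = 92.8 kN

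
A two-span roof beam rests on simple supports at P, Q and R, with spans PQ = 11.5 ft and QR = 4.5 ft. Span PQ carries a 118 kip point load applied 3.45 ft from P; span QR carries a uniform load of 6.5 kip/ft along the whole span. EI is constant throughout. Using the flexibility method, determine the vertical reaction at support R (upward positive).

Release continuity at Q by inserting a hinge; the redundant is the internal moment M_Q. The primary structure is two simply-supported spans PQ and QR.
End slopes at the hinge Q, treating each span as simply supported:
  span PQ: point load 118 at a = 3.45: Pab(L + a)/(6LEI) = 710.1/EI
  span QR: UDL 6.5: wL³/(24EI) = 24.68/EI
  relative rotation θ_0 = (710.1 + 24.68)/EI = 734.7/EI
A unit hogging moment at Q produces rotation L₁/(3EI) + L₂/(3EI) = 5.333/EI.
Slope continuity at Q: θ_0 = M_Q·5.333/EI, so M_Q = 734.7/5.333 = 137.8 kip·ft (hogging).
Span QR, ΣM about R: R_Q^{QR}·4.5 = 65.81 + 137.8, so R_Q^{QR} = 45.24 kip and R_R = 29.25 − 45.24 = -15.99 kip.

R_R = -15.99 kip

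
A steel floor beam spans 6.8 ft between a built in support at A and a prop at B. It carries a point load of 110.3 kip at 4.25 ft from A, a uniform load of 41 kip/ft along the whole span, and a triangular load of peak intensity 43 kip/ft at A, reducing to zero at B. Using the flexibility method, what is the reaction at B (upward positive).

Remove the prop at B; the released (primary) structure is a cantilever built in at A.
Primary-structure tip deflection at B by superposition:
  point load 110.3 at a = 4.25: Pa²(3L − a)/(6EI) = 5363/EI
  UDL 41: wL⁴/(8EI) = 10958/EI
  triangular load, peak 43 at the fixed end: w₀L⁴/(30EI) = 3065/EI
  δ_0 = 19385/EI
Tip deflection under a unit load at B: L³/(3EI) = 104.8/EI.
Compatibility at B: δ_0 − R_B·δ_{BB} = 0, so R_B = 19385/104.8 = 185 kip.

R_B = 185 kip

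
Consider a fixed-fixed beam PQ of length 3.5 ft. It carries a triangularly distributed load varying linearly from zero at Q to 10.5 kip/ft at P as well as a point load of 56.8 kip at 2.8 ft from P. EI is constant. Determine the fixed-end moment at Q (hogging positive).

Release both end moments; the primary structure is a simply-supported span PQ with redundants M_P and M_Q.
On the primary (simply-supported) span, the end slopes from the loading are:
  at P: triangular load, peak 10.5: w₀L³/(45EI) = 10/EI
  at Q: triangular load, peak 10.5: 7w₀L³/(360EI) = 8.754/EI
  at P: point load 56.8 at a = 2.8: Pab(L + b)/(6LEI) = 22.27/EI
  at Q: point load 56.8 at a = 2.8: Pab(L + a)/(6LEI) = 33.4/EI
  θ_P0 = 32.27/EI,  θ_Q0 = 42.15/EI
Flexibility coefficients: a unit moment at one end gives L/(3EI) there and L/(6EI) at the far end, so f₁₁ = f₂₂ = 1.167/EI and f₁₂ = f₂₁ = 0.5833/EI.
Compatibility — zero rotation at each built-in end:
  1.167 M_P + 0.5833 M_Q = 32.27
  0.5833 M_P + 1.167 M_Q = 42.15
Solving the pair gives M_P = 12.79 kip·ft and M_Q = 29.73 kip·ft (hogging).

M_Q = 29.73 kip·ft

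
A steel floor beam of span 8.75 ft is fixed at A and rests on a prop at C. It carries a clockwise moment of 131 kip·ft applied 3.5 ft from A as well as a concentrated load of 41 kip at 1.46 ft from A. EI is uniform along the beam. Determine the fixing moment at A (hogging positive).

M_A = 50.95 kip·ft

Choose R_C as the redundant. The primary structure is the cantilever fixed at A.
Downward deflection at the released point C due to the loads:
  clockwise couple 131 at a = 3.5: M₀a(2L − a)/(2EI) = 3210/EI
  point load 41 at a = 1.46: Pa²(3L − a)/(6EI) = 361.1/EI
  δ_0 = 3571/EI
Flexibility coefficient — unit upward force at C: δ_{CC} = L³/(3EI) = 223.3/EI.
Compatibility at C: δ_0 − R_C·δ_{CC} = 0, so R_C = 3571/223.3 = 15.99 kip.
Moment equilibrium about A: M_A = Σ(load moments about A) − R_C·L = 190.9 − 15.99×8.75 = 50.95 kip·ft.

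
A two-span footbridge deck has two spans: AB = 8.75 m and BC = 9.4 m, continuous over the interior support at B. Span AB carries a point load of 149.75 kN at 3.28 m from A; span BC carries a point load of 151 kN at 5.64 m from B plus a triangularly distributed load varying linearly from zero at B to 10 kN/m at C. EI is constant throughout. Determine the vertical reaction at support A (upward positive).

Release continuity at B by inserting a hinge; the redundant is the internal moment M_B. The primary structure is two simply-supported spans AB and BC.
Discontinuity in slope at B on the released structure — sum the simple-span end rotations:
  span AB: point load 149.75 at a = 3.28: Pab(L + a)/(6LEI) = 615.7/EI
  span BC: point load 151 at a = 5.64: Pab(L + b)/(6LEI) = 747.2/EI
  span BC: triangular load, peak 10: 7w₀L³/(360EI) = 161.5/EI
  relative rotation θ_0 = (615.7 + 908.7)/EI = 1524/EI
A unit hogging moment at B produces rotation L₁/(3EI) + L₂/(3EI) = 6.05/EI.
Slope continuity at B: θ_0 = M_B·6.05/EI, so M_B = 1524/6.05 = 252 kN·m (hogging).
Span AB, ΣM about A with M_B applied at B: R_B^{AB}·8.75 = 491.2 + 252, so R_B^{AB} = 84.93 kN and R_A = 149.8 − 84.93 = 64.82 kN.

R_A = 64.82 kN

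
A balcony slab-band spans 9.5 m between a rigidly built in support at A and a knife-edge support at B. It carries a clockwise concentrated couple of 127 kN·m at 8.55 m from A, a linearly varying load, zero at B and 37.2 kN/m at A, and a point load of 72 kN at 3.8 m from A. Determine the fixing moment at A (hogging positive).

M_A = 293.6 kN·m

Take the reaction at B as the redundant and release it; the primary structure is a cantilever fixed at A.
Primary-structure tip deflection at B by superposition:
  clockwise couple 127 at a = 8.55: M₀a(2L − a)/(2EI) = 5674/EI
  triangular load, peak 37.2 at the fixed end: w₀L⁴/(30EI) = 10100/EI
  point load 72 at a = 3.8: Pa²(3L − a)/(6EI) = 4280/EI
  δ_0 = 20053/EI
Flexibility coefficient — unit upward force at B: δ_{BB} = L³/(3EI) = 285.8/EI.
Compatibility at B: δ_0 − R_B·δ_{BB} = 0, so R_B = 20053/285.8 = 70.17 kN.
Moment equilibrium about A: M_A = Σ(load moments about A) − R_B·L = 960.1 − 70.17×9.5 = 293.6 kN·m.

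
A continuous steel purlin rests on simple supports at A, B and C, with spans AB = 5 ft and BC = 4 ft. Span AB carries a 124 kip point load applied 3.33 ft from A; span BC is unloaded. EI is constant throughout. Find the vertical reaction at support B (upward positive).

Release continuity at B by inserting a hinge; the redundant is the internal moment M_B. The primary structure is two simply-supported spans AB and BC.
End slopes at the hinge B, treating each span as simply supported:
  span AB: point load 124 at a = 3.33: Pab(L + a)/(6LEI) = 191.5/EI
  relative rotation θ_0 = (191.5 + 0)/EI = 191.5/EI
A unit hogging moment at B produces rotation L₁/(3EI) + L₂/(3EI) = 3/EI.
Compatibility: M_B·(L₁+L₂)/(3EI) = θ_0, giving M_B = 63.82 kip·ft (hogging).
Span AB, ΣM about A with M_B applied at B: R_B^{AB}·5 = 412.9 + 63.82, so R_B^{AB} = 95.35 kip and R_A = 124 − 95.35 = 28.65 kip.
Span BC, ΣM about C: R_B^{BC}·4 = 0 + 63.82, so R_B^{BC} = 15.96 kip and R_C = 0 − 15.96 = -15.96 kip.
R_B = 95.35 + 15.96 = 111.3 kip.

R_B = 111.3 kip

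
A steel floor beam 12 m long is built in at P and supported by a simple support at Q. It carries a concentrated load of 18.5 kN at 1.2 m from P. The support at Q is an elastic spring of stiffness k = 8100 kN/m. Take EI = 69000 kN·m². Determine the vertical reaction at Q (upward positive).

R_Q = 0.2643 kN

Release the roller at Q. Primary structure: cantilever fixed at P.
Deflection at Q on the released cantilever, summing each load's contribution:
  point load 18.5 at a = 1.2: Pa²(3L − a)/(6EI) = 154.5/EI
Tip deflection under a unit load at Q: L³/(3EI) = 576/EI.
With EI = 69000 kN·m²: δ_0 = 0.002239 m and δ_{QQ} = 0.008348 m/kN.
Compatibility — the spring shortens by R_Q/k under the reaction it provides: δ_0 − R_Q·δ_{QQ} = R_Q/k. With 1/k = 0.000123 m/kN, R_Q = δ_0 / (δ_{QQ} + 1/k) = 0.002239 / (0.008348 + 0.000123) = 0.2643 kN.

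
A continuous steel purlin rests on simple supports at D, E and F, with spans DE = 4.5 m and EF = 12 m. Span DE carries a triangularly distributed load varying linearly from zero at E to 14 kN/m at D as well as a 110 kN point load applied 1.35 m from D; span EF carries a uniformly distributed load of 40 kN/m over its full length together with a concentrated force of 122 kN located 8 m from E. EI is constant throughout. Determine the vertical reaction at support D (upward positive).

Take M_E as the redundant. Released structure: two simple spans DE and EF with a hinge at E.
Discontinuity in slope at E on the released structure — sum the simple-span end rotations:
  span DE: triangular load, peak 14: 7w₀L³/(360EI) = 24.81/EI
  span DE: point load 110 at a = 1.35: Pab(L + a)/(6LEI) = 101.4/EI
  span EF: UDL 40: wL³/(24EI) = 2880/EI
  span EF: point load 122 at a = 8: Pab(L + b)/(6LEI) = 867.6/EI
  relative rotation θ_0 = (126.2 + 3748)/EI = 3874/EI
A unit hogging moment at E produces rotation L₁/(3EI) + L₂/(3EI) = 5.5/EI.
Compatibility: M_E·(L₁+L₂)/(3EI) = θ_0, giving M_E = 704.3 kN·m (hogging).
Span DE, ΣM about D with M_E applied at E: R_E^{DE}·4.5 = 195.8 + 704.3, so R_E^{DE} = 200 kN and R_D = 141.5 − 200 = -58.51 kN.

R_D = -58.51 kN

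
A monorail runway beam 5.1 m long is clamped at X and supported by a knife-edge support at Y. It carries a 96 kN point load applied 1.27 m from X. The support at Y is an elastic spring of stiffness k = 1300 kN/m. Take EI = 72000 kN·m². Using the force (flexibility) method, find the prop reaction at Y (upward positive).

Take the reaction at Y as the redundant and release it; the primary structure is a cantilever fixed at X.
Downward deflection at the released point Y due to the loads:
  point load 96 at a = 1.27: Pa²(3L − a)/(6EI) = 362.1/EI
Flexibility coefficient — unit upward force at Y: δ_{YY} = L³/(3EI) = 44.22/EI.
With EI = 72000 kN·m²: δ_0 = 0.005029 m and δ_{YY} = 0.000614 m/kN.
Compatibility — the spring shortens by R_Y/k under the reaction it provides: δ_0 − R_Y·δ_{YY} = R_Y/k. With 1/k = 0.000769 m/kN, R_Y = δ_0 / (δ_{YY} + 1/k) = 0.005029 / (0.000614 + 0.000769) = 3.635 kN.

R_Y = 3.635 kN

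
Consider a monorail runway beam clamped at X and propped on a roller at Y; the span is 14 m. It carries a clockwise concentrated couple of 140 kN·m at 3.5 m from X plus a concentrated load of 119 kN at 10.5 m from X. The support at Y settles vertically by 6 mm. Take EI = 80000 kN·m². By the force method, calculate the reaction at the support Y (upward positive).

R_Y = 81.34 kN

Release the roller at Y. Primary structure: cantilever fixed at X.
Downward deflection at the released point Y due to the loads:
  clockwise couple 140 at a = 3.5: M₀a(2L − a)/(2EI) = 6002/EI
  point load 119 at a = 10.5: Pa²(3L − a)/(6EI) = 68879/EI
  δ_0 = 74881/EI
Tip deflection under a unit load at Y: L³/(3EI) = 914.7/EI.
With EI = 80000 kN·m²: δ_0 = 0.93601 m and δ_{YY} = 0.011433 m/kN.
Compatibility — the beam at Y must follow the support down by 0.006 m: δ_0 − R_Y·δ_{YY} = 0.006, so R_Y = (0.93601 − 0.006)/0.011433 = 81.34 kN.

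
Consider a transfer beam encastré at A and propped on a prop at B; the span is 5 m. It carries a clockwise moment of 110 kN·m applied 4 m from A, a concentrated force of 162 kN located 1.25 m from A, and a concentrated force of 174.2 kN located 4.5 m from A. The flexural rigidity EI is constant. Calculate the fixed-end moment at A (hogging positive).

Remove the prop at B; the released (primary) structure is a cantilever built in at A.
Free-end deflection of the primary structure under the applied loading (downward +):
  clockwise couple 110 at a = 4: M₀a(2L − a)/(2EI) = 1320/EI
  point load 162 at a = 1.25: Pa²(3L − a)/(6EI) = 580.1/EI
  point load 174.2 at a = 4.5: Pa²(3L − a)/(6EI) = 6173/EI
  δ_0 = 8073/EI
Tip deflection under a unit load at B: L³/(3EI) = 41.67/EI.
Compatibility at B: δ_0 − R_B·δ_{BB} = 0, so R_B = 8073/41.67 = 193.8 kN.
Moment equilibrium about A: M_A = Σ(load moments about A) − R_B·L = 1096 − 193.8×5 = 127.6 kN·m.

M_A = 127.6 kN·m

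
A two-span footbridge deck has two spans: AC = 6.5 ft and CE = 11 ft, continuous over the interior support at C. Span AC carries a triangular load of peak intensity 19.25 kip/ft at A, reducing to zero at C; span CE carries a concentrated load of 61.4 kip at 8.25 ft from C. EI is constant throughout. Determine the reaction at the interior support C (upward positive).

Take M_C as the redundant. Released structure: two simple spans AC and CE with a hinge at C.
Rotations at C on the released spans (each span's end-slope, ×1/EI):
  span AC: triangular load, peak 19.25: 7w₀L³/(360EI) = 102.8/EI
  span CE: point load 61.4 at a = 8.25: Pab(L + b)/(6LEI) = 290.2/EI
  relative rotation θ_0 = (102.8 + 290.2)/EI = 393/EI
A unit hogging moment at C produces rotation L₁/(3EI) + L₂/(3EI) = 5.833/EI.
Compatibility: M_C·(L₁+L₂)/(3EI) = θ_0, giving M_C = 67.37 kip·ft (hogging).
Span AC, ΣM about A with M_C applied at C: R_C^{AC}·6.5 = 135.6 + 67.37, so R_C^{AC} = 31.22 kip and R_A = 62.56 − 31.22 = 31.34 kip.
Span CE, ΣM about E: R_C^{CE}·11 = 168.8 + 67.37, so R_C^{CE} = 21.47 kip and R_E = 61.4 − 21.47 = 39.93 kip.
R_C = 31.22 + 21.47 = 52.69 kip.

R_C = 52.69 kip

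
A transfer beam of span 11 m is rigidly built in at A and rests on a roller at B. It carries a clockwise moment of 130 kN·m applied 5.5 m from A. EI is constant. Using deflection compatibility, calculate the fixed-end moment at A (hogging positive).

M_A = -16.25 kN·m

Release the roller at B. Primary structure: cantilever fixed at A.
Primary-structure tip deflection at B by superposition:
  clockwise couple 130 at a = 5.5: M₀a(2L − a)/(2EI) = 5899/EI
Tip deflection under a unit load at B: L³/(3EI) = 443.7/EI.
Compatibility at B: δ_0 − R_B·δ_{BB} = 0, so R_B = 5899/443.7 = 13.3 kN.
Moment equilibrium about A: M_A = Σ(load moments about A) − R_B·L = 130 − 13.3×11 = -16.25 kN·m.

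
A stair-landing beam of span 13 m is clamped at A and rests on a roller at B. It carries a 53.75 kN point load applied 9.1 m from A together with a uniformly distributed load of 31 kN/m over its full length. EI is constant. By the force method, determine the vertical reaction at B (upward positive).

R_B = 181.4 kN

Release the roller at B. Primary structure: cantilever fixed at A.
Downward deflection at the released point B due to the loads:
  point load 53.75 at a = 9.1: Pa²(3L − a)/(6EI) = 22181/EI
  UDL 31: wL⁴/(8EI) = 110674/EI
  δ_0 = 132855/EI
Tip deflection under a unit load at B: L³/(3EI) = 732.3/EI.
Compatibility at B: δ_0 − R_B·δ_{BB} = 0, so R_B = 132855/732.3 = 181.4 kN.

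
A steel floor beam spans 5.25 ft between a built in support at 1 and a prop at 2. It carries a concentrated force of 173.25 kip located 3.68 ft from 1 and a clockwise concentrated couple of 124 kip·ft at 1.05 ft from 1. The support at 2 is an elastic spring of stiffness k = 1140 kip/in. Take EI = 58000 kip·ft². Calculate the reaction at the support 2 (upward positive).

R_2 = 101.7 kip

Choose R_2 as the redundant. The primary structure is the cantilever fixed at 1.
Deflection at 2 on the released cantilever, summing each load's contribution:
  point load 173.25 at a = 3.68: Pa²(3L − a)/(6EI) = 4720/EI
  clockwise couple 124 at a = 1.05: M₀a(2L − a)/(2EI) = 615.2/EI
  δ_0 = 5335/EI
Tip deflection under a unit load at 2: L³/(3EI) = 48.23/EI.
With EI = 58000 kip·ft²: δ_0 = 0.091983 ft and δ_{22} = 0.000832 ft/kip.
Compatibility — the spring shortens by R_2/k under the reaction it provides: δ_0 − R_2·δ_{22} = R_2/k. With 1/k = 1/(1140×12) ft/kip = 0.000073 ft/kip, R_2 = δ_0 / (δ_{22} + 1/k) = 0.091983 / (0.000832 + 0.000073) = 101.7 kip.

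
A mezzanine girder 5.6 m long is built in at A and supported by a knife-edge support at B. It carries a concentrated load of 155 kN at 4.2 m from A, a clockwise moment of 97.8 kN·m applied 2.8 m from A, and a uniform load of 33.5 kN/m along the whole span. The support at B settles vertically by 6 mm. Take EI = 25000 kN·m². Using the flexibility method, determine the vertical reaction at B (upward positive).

R_B = 185.5 kN

Release the roller at B. Primary structure: cantilever fixed at A.
Free-end deflection of the primary structure under the applied loading (downward +):
  point load 155 at a = 4.2: Pa²(3L − a)/(6EI) = 5742/EI
  clockwise couple 97.8 at a = 2.8: M₀a(2L − a)/(2EI) = 1150/EI
  UDL 33.5: wL⁴/(8EI) = 4118/EI
  δ_0 = 11010/EI
Flexibility coefficient — unit upward force at B: δ_{BB} = L³/(3EI) = 58.54/EI.
With EI = 25000 kN·m²: δ_0 = 0.44041 m and δ_{BB} = 0.002342 m/kN.
Compatibility — the beam at B must follow the support down by 0.006 m: δ_0 − R_B·δ_{BB} = 0.006, so R_B = (0.44041 − 0.006)/0.002342 = 185.5 kN.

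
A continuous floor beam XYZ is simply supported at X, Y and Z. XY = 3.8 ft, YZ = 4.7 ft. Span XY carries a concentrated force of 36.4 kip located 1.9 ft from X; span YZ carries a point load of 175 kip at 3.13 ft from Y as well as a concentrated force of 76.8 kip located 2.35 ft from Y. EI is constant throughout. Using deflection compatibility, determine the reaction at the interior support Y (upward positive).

R_Y = 170.5 kip

Release continuity at Y by inserting a hinge; the redundant is the internal moment M_Y. The primary structure is two simply-supported spans XY and YZ.
End slopes at the hinge Y, treating each span as simply supported:
  span XY: point load 36.4 at a = 1.9: Pab(L + a)/(6LEI) = 32.85/EI
  span YZ: point load 175 at a = 3.13: Pab(L + b)/(6LEI) = 191.2/EI
  span YZ: point load 76.8 at a = 2.35: Pab(L + b)/(6LEI) = 106/EI
  relative rotation θ_0 = (32.85 + 297.2)/EI = 330.1/EI
A unit hogging moment at Y produces rotation L₁/(3EI) + L₂/(3EI) = 2.833/EI.
Compatibility: M_Y·(L₁+L₂)/(3EI) = θ_0, giving M_Y = 116.5 kip·ft (hogging).
Span XY, ΣM about X with M_Y applied at Y: R_Y^{XY}·3.8 = 69.16 + 116.5, so R_Y^{XY} = 48.86 kip and R_X = 36.4 − 48.86 = -12.46 kip.
Span YZ, ΣM about Z: R_Y^{YZ}·4.7 = 455.2 + 116.5, so R_Y^{YZ} = 121.6 kip and R_Z = 251.8 − 121.6 = 130.2 kip.
R_Y = 48.86 + 121.6 = 170.5 kip.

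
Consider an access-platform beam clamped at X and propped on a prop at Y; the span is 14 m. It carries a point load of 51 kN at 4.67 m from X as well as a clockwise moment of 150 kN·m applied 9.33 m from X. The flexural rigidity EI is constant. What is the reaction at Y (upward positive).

Take the reaction at Y as the redundant and release it; the primary structure is a cantilever fixed at X.
Free-end deflection of the primary structure under the applied loading (downward +):
  point load 51 at a = 4.67: Pa²(3L − a)/(6EI) = 6920/EI
  clockwise couple 150 at a = 9.33: M₀a(2L − a)/(2EI) = 13064/EI
  δ_0 = 19984/EI
Flexibility coefficient — unit upward force at Y: δ_{YY} = L³/(3EI) = 914.7/EI.
The prop prevents deflection at Y: R_Y = δ_0/δ_{YY} = 19984/914.7 = 21.85 kN.

R_Y = 21.85 kN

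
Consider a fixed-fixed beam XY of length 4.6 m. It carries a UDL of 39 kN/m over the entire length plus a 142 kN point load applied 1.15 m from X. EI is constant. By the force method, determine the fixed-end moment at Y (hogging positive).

Take the two fixed-end moments M_X, M_Y as redundants; the released structure is the simple span XY.
Simple-span end rotations at X and Y under the given loads:
  at X: UDL 39: wL³/(24EI) = 158.2/EI
  at Y: UDL 39: wL³/(24EI) = 158.2/EI
  at X: point load 142 at a = 1.15: Pab(L + b)/(6LEI) = 164.3/EI
  at Y: point load 142 at a = 1.15: Pab(L + a)/(6LEI) = 117.4/EI
  θ_X0 = 322.5/EI,  θ_Y0 = 275.5/EI
Flexibility coefficients: a unit moment at one end gives L/(3EI) there and L/(6EI) at the far end, so f₁₁ = f₂₂ = 1.533/EI and f₁₂ = f₂₁ = 0.7667/EI.
Compatibility — zero rotation at each built-in end:
  1.533 M_X + 0.7667 M_Y = 322.5
  0.7667 M_X + 1.533 M_Y = 275.5
Solving the pair gives M_X = 160.6 kN·m and M_Y = 99.39 kN·m (hogging).

M_Y = 99.39 kN·m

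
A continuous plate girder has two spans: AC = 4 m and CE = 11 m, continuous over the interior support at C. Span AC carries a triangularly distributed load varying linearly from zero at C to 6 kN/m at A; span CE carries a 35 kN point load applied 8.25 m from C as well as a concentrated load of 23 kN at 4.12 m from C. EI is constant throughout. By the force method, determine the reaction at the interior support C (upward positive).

Insert a hinge at C; M_C is the redundant, and each span becomes simply supported.
Discontinuity in slope at C on the released structure — sum the simple-span end rotations:
  span AC: triangular load, peak 6: 7w₀L³/(360EI) = 7.467/EI
  span CE: point load 35 at a = 8.25: Pab(L + b)/(6LEI) = 165.4/EI
  span CE: point load 23 at a = 4.12: Pab(L + b)/(6LEI) = 176.6/EI
  relative rotation θ_0 = (7.467 + 342)/EI = 349.5/EI
A unit hogging moment at C produces rotation L₁/(3EI) + L₂/(3EI) = 5/EI.
Slope continuity at C: θ_0 = M_C·5/EI, so M_C = 349.5/5 = 69.9 kN·m (hogging).
Span AC, ΣM about A with M_C applied at C: R_C^{AC}·4 = 16 + 69.9, so R_C^{AC} = 21.48 kN and R_A = 12 − 21.48 = -9.476 kN.
Span CE, ΣM about E: R_C^{CE}·11 = 254.5 + 69.9, so R_C^{CE} = 29.49 kN and R_E = 58 − 29.49 = 28.51 kN.
R_C = 21.48 + 29.49 = 50.97 kN.

R_C = 50.97 kN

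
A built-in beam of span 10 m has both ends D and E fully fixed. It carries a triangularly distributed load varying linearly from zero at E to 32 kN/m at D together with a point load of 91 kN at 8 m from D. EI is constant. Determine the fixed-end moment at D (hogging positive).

Release both end moments; the primary structure is a simply-supported span DE with redundants M_D and M_E.
End rotations of the released simple span under the applied load (×1/EI):
  at D: triangular load, peak 32: w₀L³/(45EI) = 711.1/EI
  at E: triangular load, peak 32: 7w₀L³/(360EI) = 622.2/EI
  at D: point load 91 at a = 8: Pab(L + b)/(6LEI) = 291.2/EI
  at E: point load 91 at a = 8: Pab(L + a)/(6LEI) = 436.8/EI
  θ_D0 = 1002/EI,  θ_E0 = 1059/EI
Flexibility coefficients: a unit moment at one end gives L/(3EI) there and L/(6EI) at the far end, so f₁₁ = f₂₂ = 3.333/EI and f₁₂ = f₂₁ = 1.667/EI.
Compatibility — zero rotation at each built-in end:
  3.333 M_D + 1.667 M_E = 1002
  1.667 M_D + 3.333 M_E = 1059
Solving the pair gives M_D = 189.1 kN·m and M_E = 223.1 kN·m (hogging).

M_D = 189.1 kN·m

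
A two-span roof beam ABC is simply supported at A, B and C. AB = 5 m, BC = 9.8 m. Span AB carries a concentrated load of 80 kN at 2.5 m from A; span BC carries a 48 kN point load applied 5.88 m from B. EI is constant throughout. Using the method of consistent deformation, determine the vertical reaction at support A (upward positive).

Release continuity at B by inserting a hinge; the redundant is the internal moment M_B. The primary structure is two simply-supported spans AB and BC.
Discontinuity in slope at B on the released structure — sum the simple-span end rotations:
  span AB: point load 80 at a = 2.5: Pab(L + a)/(6LEI) = 125/EI
  span BC: point load 48 at a = 5.88: Pab(L + b)/(6LEI) = 258.2/EI
  relative rotation θ_0 = (125 + 258.2)/EI = 383.2/EI
A unit hogging moment at B produces rotation L₁/(3EI) + L₂/(3EI) = 4.933/EI.
Compatibility: M_B·(L₁+L₂)/(3EI) = θ_0, giving M_B = 77.67 kN·m (hogging).
Span AB, ΣM about A with M_B applied at B: R_B^{AB}·5 = 200 + 77.67, so R_B^{AB} = 55.53 kN and R_A = 80 − 55.53 = 24.47 kN.

R_A = 24.47 kN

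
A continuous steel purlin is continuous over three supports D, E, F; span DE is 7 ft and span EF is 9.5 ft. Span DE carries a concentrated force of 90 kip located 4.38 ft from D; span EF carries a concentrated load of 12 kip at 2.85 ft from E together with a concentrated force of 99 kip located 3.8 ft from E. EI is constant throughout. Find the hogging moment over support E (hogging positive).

M_E = 166.6 kip·ft

Release continuity at E by inserting a hinge; the redundant is the internal moment M_E. The primary structure is two simply-supported spans DE and EF.
Discontinuity in slope at E on the released structure — sum the simple-span end rotations:
  span DE: point load 90 at a = 4.38: Pab(L + a)/(6LEI) = 279.8/EI
  span EF: point load 12 at a = 2.85: Pab(L + b)/(6LEI) = 64.44/EI
  span EF: point load 99 at a = 3.8: Pab(L + b)/(6LEI) = 571.8/EI
  relative rotation θ_0 = (279.8 + 636.3)/EI = 916.1/EI
A unit hogging moment at E produces rotation L₁/(3EI) + L₂/(3EI) = 5.5/EI.
Compatibility: M_E·(L₁+L₂)/(3EI) = θ_0, giving M_E = 166.6 kip·ft (hogging).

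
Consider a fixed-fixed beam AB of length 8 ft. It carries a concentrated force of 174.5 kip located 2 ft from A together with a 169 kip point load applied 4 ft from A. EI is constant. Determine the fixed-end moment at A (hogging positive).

Take the two fixed-end moments M_A, M_B as redundants; the released structure is the simple span AB.
On the primary (simply-supported) span, the end slopes from the loading are:
  at A: point load 174.5 at a = 2: Pab(L + b)/(6LEI) = 610.8/EI
  at B: point load 174.5 at a = 2: Pab(L + a)/(6LEI) = 436.2/EI
  at A: point load 169 at a = 4: Pab(L + b)/(6LEI) = 676/EI
  at B: point load 169 at a = 4: Pab(L + a)/(6LEI) = 676/EI
  θ_A0 = 1287/EI,  θ_B0 = 1112/EI
Flexibility coefficients: a unit moment at one end gives L/(3EI) there and L/(6EI) at the far end, so f₁₁ = f₂₂ = 2.667/EI and f₁₂ = f₂₁ = 1.333/EI.
Compatibility — zero rotation at each built-in end:
  2.667 M_A + 1.333 M_B = 1287
  1.333 M_A + 2.667 M_B = 1112
Solving the pair gives M_A = 365.3 kip·ft and M_B = 234.4 kip·ft (hogging).

M_A = 365.3 kip·ft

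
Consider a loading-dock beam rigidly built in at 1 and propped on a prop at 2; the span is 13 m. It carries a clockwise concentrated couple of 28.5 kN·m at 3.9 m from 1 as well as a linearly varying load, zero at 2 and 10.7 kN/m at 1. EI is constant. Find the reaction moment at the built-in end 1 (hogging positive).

Release the roller at 2. Primary structure: cantilever fixed at 1.
Deflection at 2 on the released cantilever, summing each load's contribution:
  clockwise couple 28.5 at a = 3.9: M₀a(2L − a)/(2EI) = 1228/EI
  triangular load, peak 10.7 at the fixed end: w₀L⁴/(30EI) = 10187/EI
  δ_0 = 11415/EI
Flexibility coefficient — unit upward force at 2: δ_{22} = L³/(3EI) = 732.3/EI.
Compatibility at 2: δ_0 − R_2·δ_{22} = 0, so R_2 = 11415/732.3 = 15.59 kN.
Moment equilibrium about 1: M_1 = Σ(load moments about 1) − R_2·L = 329.9 − 15.59×13 = 127.3 kN·m.

M_1 = 127.3 kN·m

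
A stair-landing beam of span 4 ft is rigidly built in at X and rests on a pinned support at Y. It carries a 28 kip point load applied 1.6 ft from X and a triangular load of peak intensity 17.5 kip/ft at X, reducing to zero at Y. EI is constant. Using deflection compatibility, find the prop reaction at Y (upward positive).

Release the roller at Y. Primary structure: cantilever fixed at X.
Primary-structure tip deflection at Y by superposition:
  point load 28 at a = 1.6: Pa²(3L − a)/(6EI) = 124.2/EI
  triangular load, peak 17.5 at the fixed end: w₀L⁴/(30EI) = 149.3/EI
  δ_0 = 273.6/EI
Flexibility coefficient — unit upward force at Y: δ_{YY} = L³/(3EI) = 21.33/EI.
Compatibility at Y: δ_0 − R_Y·δ_{YY} = 0, so R_Y = 273.6/21.33 = 12.82 kip.

R_Y = 12.82 kip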